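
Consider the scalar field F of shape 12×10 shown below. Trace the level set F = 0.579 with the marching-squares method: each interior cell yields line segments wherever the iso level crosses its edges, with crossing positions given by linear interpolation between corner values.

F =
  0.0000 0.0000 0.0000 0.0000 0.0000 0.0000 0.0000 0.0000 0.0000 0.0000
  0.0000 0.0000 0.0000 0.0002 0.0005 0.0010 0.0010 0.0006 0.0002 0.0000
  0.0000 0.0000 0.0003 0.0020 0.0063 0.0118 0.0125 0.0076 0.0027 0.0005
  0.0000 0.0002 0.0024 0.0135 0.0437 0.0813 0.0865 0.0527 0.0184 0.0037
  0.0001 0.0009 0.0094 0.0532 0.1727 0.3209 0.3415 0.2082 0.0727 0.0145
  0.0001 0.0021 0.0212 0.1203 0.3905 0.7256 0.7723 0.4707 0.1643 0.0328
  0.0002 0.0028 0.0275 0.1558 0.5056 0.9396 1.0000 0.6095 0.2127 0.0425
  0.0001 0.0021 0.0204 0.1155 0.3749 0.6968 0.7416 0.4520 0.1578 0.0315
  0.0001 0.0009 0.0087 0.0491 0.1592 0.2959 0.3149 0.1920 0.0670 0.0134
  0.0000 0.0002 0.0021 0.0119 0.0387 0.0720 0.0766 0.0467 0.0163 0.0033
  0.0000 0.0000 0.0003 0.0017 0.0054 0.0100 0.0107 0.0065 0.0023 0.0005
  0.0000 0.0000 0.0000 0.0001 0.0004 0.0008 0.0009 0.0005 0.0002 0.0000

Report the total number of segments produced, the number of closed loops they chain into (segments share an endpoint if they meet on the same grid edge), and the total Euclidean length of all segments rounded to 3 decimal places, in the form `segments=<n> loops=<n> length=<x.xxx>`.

cell (4,4): code 0100 → (4.638,5.000)–(5.000,4.563)
cell (4,5): code 1100 → (4.551,6.000)–(4.638,5.000)
cell (4,6): code 1000 → (5.000,6.641)–(4.551,6.000)
cell (5,4): code 0110 → (5.000,4.563)–(6.000,4.169)
cell (5,6): code 1101 → (5.780,7.000)–(5.000,6.641)
cell (5,7): code 1000 → (6.000,7.077)–(5.780,7.000)
cell (6,4): code 0110 → (6.000,4.169)–(7.000,4.634)
cell (6,6): code 1011 → (7.000,6.561)–(6.194,7.000)
cell (6,7): code 0001 → (6.194,7.000)–(6.000,7.077)
cell (7,4): code 0010 → (7.000,4.634)–(7.294,5.000)
cell (7,5): code 0011 → (7.294,5.000)–(7.381,6.000)
cell (7,6): code 0001 → (7.381,6.000)–(7.000,6.561)
total: 12 segments, chained into 1 closed loop(s), length Σ = 8.901115

segments=12 loops=1 length=8.901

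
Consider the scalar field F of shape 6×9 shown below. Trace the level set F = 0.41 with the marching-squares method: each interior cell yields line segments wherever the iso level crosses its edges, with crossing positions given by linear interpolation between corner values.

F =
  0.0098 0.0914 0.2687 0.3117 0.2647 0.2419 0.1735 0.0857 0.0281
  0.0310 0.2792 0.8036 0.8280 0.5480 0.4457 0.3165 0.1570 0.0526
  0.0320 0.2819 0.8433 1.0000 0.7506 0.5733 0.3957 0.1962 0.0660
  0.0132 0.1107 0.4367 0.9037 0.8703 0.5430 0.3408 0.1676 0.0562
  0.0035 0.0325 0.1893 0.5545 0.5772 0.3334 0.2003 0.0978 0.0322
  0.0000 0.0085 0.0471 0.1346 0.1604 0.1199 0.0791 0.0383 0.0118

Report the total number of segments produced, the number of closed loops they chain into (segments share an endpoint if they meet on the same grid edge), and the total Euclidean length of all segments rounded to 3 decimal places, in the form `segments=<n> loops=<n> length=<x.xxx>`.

cell (0,1): code 0100 → (0.264,2.000)–(1.000,1.249)
cell (0,2): code 1100 → (0.190,3.000)–(0.264,2.000)
cell (0,3): code 1100 → (0.513,4.000)–(0.190,3.000)
cell (0,4): code 1100 → (0.825,5.000)–(0.513,4.000)
cell (0,5): code 1000 → (1.000,5.276)–(0.825,5.000)
cell (1,1): code 0110 → (1.000,1.249)–(2.000,1.228)
cell (1,5): code 1001 → (2.000,5.919)–(1.000,5.276)
cell (2,1): code 0110 → (2.000,1.228)–(3.000,1.918)
cell (2,5): code 1001 → (3.000,5.658)–(2.000,5.919)
cell (3,1): code 0010 → (3.000,1.918)–(3.108,2.000)
cell (3,2): code 0111 → (3.108,2.000)–(4.000,2.604)
cell (3,4): code 1011 → (4.000,4.686)–(3.635,5.000)
cell (3,5): code 0001 → (3.635,5.000)–(3.000,5.658)
cell (4,2): code 0010 → (4.000,2.604)–(4.344,3.000)
cell (4,3): code 0011 → (4.344,3.000)–(4.401,4.000)
cell (4,4): code 0001 → (4.401,4.000)–(4.000,4.686)
total: 16 segments, chained into 1 closed loop(s), length Σ = 13.846416

segments=16 loops=1 length=13.846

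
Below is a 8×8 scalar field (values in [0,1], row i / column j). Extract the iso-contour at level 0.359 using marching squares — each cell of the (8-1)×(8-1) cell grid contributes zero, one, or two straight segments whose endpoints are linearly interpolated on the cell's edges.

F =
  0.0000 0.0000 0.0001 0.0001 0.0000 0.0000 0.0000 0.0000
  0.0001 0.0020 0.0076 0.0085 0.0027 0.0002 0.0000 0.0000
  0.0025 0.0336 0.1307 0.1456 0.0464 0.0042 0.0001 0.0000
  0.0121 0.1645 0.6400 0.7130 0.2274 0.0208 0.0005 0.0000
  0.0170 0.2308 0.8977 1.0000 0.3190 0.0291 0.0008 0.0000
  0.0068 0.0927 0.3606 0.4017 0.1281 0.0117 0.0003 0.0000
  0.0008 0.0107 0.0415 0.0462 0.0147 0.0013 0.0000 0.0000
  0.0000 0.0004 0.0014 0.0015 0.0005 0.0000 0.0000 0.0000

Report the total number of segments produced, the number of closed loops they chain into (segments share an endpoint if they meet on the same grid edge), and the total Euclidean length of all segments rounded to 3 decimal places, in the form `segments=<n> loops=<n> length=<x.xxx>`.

segments=10 loops=1 length=8.581

cell (2,1): code 0100 → (2.448,2.000)–(3.000,1.409)
cell (2,2): code 1100 → (2.376,3.000)–(2.448,2.000)
cell (2,3): code 1000 → (3.000,3.729)–(2.376,3.000)
cell (3,1): code 0110 → (3.000,1.409)–(4.000,1.192)
cell (3,3): code 1001 → (4.000,3.941)–(3.000,3.729)
cell (4,1): code 0110 → (4.000,1.192)–(5.000,1.994)
cell (4,3): code 1001 → (5.000,3.156)–(4.000,3.941)
cell (5,1): code 0010 → (5.000,1.994)–(5.005,2.000)
cell (5,2): code 0011 → (5.005,2.000)–(5.120,3.000)
cell (5,3): code 0001 → (5.120,3.000)–(5.000,3.156)
total: 10 segments, chained into 1 closed loop(s), length Σ = 8.580632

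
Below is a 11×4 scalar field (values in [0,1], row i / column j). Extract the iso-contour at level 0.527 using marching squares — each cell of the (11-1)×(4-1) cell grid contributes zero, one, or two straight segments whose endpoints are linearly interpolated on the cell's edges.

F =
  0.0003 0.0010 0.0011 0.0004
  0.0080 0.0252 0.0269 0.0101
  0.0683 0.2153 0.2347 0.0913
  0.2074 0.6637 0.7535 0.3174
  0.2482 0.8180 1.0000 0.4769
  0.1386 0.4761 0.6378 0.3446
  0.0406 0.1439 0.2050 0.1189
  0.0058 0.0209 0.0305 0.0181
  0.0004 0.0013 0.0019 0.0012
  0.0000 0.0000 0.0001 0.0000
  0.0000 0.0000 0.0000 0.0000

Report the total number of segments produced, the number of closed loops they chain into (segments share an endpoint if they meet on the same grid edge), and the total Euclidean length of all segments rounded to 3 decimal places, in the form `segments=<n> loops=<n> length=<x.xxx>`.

cell (2,0): code 0100 → (2.695,1.000)–(3.000,0.700)
cell (2,1): code 1100 → (2.563,2.000)–(2.695,1.000)
cell (2,2): code 1000 → (3.000,2.519)–(2.563,2.000)
cell (3,0): code 0110 → (3.000,0.700)–(4.000,0.489)
cell (3,2): code 1001 → (4.000,2.904)–(3.000,2.519)
cell (4,0): code 0010 → (4.000,0.489)–(4.851,1.000)
cell (4,1): code 0111 → (4.851,1.000)–(5.000,1.315)
cell (4,2): code 1001 → (5.000,2.378)–(4.000,2.904)
cell (5,1): code 0010 → (5.000,1.315)–(5.256,2.000)
cell (5,2): code 0001 → (5.256,2.000)–(5.000,2.378)
total: 10 segments, chained into 1 closed loop(s), length Σ = 7.866886

segments=10 loops=1 length=7.867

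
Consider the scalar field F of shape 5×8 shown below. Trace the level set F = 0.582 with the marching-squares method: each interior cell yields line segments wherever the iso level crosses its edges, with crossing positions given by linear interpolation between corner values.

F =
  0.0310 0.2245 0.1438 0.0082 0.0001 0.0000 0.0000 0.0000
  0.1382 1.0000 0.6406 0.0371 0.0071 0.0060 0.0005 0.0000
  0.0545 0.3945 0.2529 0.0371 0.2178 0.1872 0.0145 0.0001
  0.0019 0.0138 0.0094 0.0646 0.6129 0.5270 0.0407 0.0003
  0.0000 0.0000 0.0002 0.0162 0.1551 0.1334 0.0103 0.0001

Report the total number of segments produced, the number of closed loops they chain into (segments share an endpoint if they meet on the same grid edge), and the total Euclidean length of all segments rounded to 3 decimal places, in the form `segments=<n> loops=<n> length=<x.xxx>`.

cell (0,0): code 0100 → (0.461,1.000)–(1.000,0.515)
cell (0,1): code 1100 → (0.882,2.000)–(0.461,1.000)
cell (0,2): code 1000 → (1.000,2.097)–(0.882,2.000)
cell (1,0): code 0010 → (1.000,0.515)–(1.690,1.000)
cell (1,1): code 0011 → (1.690,1.000)–(1.151,2.000)
cell (1,2): code 0001 → (1.151,2.000)–(1.000,2.097)
cell (2,3): code 0100 → (2.922,4.000)–(3.000,3.944)
cell (2,4): code 1000 → (3.000,4.360)–(2.922,4.000)
cell (3,3): code 0010 → (3.000,3.944)–(3.067,4.000)
cell (3,4): code 0001 → (3.067,4.000)–(3.000,4.360)
total: 10 segments, chained into 2 closed loop(s), length Σ = 5.040816

segments=10 loops=2 length=5.041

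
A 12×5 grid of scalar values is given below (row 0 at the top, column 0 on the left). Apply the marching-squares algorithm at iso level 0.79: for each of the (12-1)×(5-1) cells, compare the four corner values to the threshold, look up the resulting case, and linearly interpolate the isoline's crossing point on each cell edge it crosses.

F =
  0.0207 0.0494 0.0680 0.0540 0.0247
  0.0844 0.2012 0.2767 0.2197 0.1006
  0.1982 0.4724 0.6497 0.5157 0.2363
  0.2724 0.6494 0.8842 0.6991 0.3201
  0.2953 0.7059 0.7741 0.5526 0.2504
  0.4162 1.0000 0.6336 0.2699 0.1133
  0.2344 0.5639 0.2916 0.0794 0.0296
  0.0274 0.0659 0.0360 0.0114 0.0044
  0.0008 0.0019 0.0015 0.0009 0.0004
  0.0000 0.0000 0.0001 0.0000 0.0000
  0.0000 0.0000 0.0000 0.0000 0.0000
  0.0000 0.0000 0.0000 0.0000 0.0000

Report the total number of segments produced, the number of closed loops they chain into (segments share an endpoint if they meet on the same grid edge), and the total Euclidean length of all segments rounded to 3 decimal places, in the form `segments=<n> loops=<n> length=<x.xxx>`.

segments=8 loops=2 length=6.221

cell (2,1): code 0100 → (2.598,2.000)–(3.000,1.599)
cell (2,2): code 1000 → (3.000,2.509)–(2.598,2.000)
cell (3,1): code 0010 → (3.000,1.599)–(3.856,2.000)
cell (3,2): code 0001 → (3.856,2.000)–(3.000,2.509)
cell (4,0): code 0100 → (4.286,1.000)–(5.000,0.640)
cell (4,1): code 1000 → (5.000,1.573)–(4.286,1.000)
cell (5,0): code 0010 → (5.000,0.640)–(5.482,1.000)
cell (5,1): code 0001 → (5.482,1.000)–(5.000,1.573)
total: 8 segments, chained into 2 closed loop(s), length Σ = 6.221355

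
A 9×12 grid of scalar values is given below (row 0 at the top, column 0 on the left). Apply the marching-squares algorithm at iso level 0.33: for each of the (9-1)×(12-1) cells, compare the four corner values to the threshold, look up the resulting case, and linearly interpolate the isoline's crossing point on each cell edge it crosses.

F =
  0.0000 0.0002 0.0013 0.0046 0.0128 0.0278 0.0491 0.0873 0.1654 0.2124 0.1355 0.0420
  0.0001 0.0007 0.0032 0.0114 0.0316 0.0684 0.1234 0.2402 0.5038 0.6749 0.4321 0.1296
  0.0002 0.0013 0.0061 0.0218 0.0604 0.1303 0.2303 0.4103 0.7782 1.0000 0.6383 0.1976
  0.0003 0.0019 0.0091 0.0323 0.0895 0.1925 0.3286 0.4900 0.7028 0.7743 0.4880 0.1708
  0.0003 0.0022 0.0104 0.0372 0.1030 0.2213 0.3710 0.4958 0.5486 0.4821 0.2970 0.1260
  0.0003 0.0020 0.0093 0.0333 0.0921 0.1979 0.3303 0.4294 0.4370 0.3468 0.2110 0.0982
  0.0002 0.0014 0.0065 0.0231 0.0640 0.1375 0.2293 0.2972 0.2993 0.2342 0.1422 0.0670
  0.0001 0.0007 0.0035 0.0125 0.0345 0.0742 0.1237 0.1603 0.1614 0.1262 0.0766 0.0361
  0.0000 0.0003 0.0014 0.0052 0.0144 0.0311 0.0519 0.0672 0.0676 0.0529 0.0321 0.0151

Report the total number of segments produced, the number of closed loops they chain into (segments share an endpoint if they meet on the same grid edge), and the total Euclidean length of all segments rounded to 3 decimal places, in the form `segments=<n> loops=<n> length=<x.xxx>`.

cell (0,7): code 0100 → (0.486,8.000)–(1.000,7.341)
cell (0,8): code 1100 → (0.254,9.000)–(0.486,8.000)
cell (0,9): code 1100 → (0.656,10.000)–(0.254,9.000)
cell (0,10): code 1000 → (1.000,10.338)–(0.656,10.000)
cell (1,6): code 0100 → (1.528,7.000)–(2.000,6.554)
cell (1,7): code 1110 → (1.000,7.341)–(1.528,7.000)
cell (1,10): code 1001 → (2.000,10.700)–(1.000,10.338)
cell (2,6): code 0110 → (2.000,6.554)–(3.000,6.009)
cell (2,10): code 1001 → (3.000,10.498)–(2.000,10.700)
cell (3,5): code 0100 → (3.033,6.000)–(4.000,5.726)
cell (3,6): code 1110 → (3.000,6.009)–(3.033,6.000)
cell (3,9): code 1011 → (4.000,9.822)–(3.827,10.000)
cell (3,10): code 0001 → (3.827,10.000)–(3.000,10.498)
cell (4,5): code 0110 → (4.000,5.726)–(5.000,5.998)
cell (4,9): code 1001 → (5.000,9.124)–(4.000,9.822)
cell (5,5): code 0010 → (5.000,5.998)–(5.003,6.000)
cell (5,6): code 0011 → (5.003,6.000)–(5.752,7.000)
cell (5,7): code 0011 → (5.752,7.000)–(5.777,8.000)
cell (5,8): code 0011 → (5.777,8.000)–(5.149,9.000)
cell (5,9): code 0001 → (5.149,9.000)–(5.000,9.124)
total: 20 segments, chained into 1 closed loop(s), length Σ = 16.059206

segments=20 loops=1 length=16.059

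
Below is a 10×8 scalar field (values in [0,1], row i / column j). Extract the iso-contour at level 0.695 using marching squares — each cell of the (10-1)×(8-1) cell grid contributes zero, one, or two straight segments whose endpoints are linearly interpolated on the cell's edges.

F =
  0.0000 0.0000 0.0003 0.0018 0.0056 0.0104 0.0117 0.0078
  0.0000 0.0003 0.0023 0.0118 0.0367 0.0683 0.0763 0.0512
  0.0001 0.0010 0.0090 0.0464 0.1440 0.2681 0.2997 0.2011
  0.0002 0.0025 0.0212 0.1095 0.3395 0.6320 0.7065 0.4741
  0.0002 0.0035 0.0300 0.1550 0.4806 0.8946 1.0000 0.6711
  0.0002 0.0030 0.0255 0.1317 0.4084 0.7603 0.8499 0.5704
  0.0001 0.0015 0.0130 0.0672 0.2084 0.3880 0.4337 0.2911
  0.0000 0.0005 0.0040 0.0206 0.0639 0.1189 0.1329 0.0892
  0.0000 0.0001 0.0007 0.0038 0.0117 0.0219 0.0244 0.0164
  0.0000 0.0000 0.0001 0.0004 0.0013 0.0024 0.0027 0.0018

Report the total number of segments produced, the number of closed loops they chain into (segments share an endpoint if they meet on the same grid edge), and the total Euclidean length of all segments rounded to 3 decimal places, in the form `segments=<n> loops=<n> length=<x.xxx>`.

segments=10 loops=1 length=7.376

cell (2,5): code 0100 → (2.972,6.000)–(3.000,5.846)
cell (2,6): code 1000 → (3.000,6.049)–(2.972,6.000)
cell (3,4): code 0100 → (3.240,5.000)–(4.000,4.518)
cell (3,5): code 1110 → (3.000,5.846)–(3.240,5.000)
cell (3,6): code 1001 → (4.000,6.927)–(3.000,6.049)
cell (4,4): code 0110 → (4.000,4.518)–(5.000,4.814)
cell (4,6): code 1001 → (5.000,6.554)–(4.000,6.927)
cell (5,4): code 0010 → (5.000,4.814)–(5.175,5.000)
cell (5,5): code 0011 → (5.175,5.000)–(5.372,6.000)
cell (5,6): code 0001 → (5.372,6.000)–(5.000,6.554)
total: 10 segments, chained into 1 closed loop(s), length Σ = 7.376163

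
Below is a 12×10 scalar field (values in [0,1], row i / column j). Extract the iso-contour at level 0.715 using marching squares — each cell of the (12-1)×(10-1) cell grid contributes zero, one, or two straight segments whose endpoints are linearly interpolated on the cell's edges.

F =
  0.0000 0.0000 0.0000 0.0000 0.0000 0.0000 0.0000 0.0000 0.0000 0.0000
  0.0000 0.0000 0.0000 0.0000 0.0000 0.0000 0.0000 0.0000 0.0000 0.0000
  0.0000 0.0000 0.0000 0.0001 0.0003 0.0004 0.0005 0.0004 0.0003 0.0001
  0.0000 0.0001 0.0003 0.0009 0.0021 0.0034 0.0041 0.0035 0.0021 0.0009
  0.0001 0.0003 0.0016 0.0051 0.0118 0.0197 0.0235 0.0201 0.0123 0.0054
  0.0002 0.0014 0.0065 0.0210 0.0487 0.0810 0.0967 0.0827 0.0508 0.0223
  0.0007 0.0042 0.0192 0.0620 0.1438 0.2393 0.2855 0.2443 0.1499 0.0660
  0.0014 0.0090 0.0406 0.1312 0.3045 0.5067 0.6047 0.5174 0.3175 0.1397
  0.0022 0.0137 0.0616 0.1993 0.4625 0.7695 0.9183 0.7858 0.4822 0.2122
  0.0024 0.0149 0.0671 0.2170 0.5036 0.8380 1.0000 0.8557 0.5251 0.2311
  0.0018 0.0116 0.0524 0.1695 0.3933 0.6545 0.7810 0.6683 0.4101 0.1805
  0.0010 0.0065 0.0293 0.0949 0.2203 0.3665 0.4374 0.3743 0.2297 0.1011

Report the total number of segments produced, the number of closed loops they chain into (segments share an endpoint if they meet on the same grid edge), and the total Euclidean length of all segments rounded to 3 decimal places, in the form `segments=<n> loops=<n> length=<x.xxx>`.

cell (7,4): code 0100 → (7.793,5.000)–(8.000,4.822)
cell (7,5): code 1100 → (7.352,6.000)–(7.793,5.000)
cell (7,6): code 1100 → (7.736,7.000)–(7.352,6.000)
cell (7,7): code 1000 → (8.000,7.233)–(7.736,7.000)
cell (8,4): code 0110 → (8.000,4.822)–(9.000,4.632)
cell (8,7): code 1001 → (9.000,7.426)–(8.000,7.233)
cell (9,4): code 0010 → (9.000,4.632)–(9.670,5.000)
cell (9,5): code 0111 → (9.670,5.000)–(10.000,5.478)
cell (9,6): code 1011 → (10.000,6.586)–(9.751,7.000)
cell (9,7): code 0001 → (9.751,7.000)–(9.000,7.426)
cell (10,5): code 0010 → (10.000,5.478)–(10.192,6.000)
cell (10,6): code 0001 → (10.192,6.000)–(10.000,6.586)
total: 12 segments, chained into 1 closed loop(s), length Σ = 8.689959

segments=12 loops=1 length=8.690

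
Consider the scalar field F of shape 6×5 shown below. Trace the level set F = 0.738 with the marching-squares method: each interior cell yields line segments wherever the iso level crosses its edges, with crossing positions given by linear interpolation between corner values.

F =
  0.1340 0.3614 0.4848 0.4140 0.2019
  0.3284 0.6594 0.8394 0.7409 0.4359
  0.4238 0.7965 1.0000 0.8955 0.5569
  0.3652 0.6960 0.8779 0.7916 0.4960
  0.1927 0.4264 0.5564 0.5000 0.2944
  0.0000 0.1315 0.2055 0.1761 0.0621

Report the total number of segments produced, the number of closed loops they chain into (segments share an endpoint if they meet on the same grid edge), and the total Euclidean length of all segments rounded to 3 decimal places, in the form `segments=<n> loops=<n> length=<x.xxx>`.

cell (0,1): code 0100 → (0.714,2.000)–(1.000,1.437)
cell (0,2): code 1100 → (0.991,3.000)–(0.714,2.000)
cell (0,3): code 1000 → (1.000,3.010)–(0.991,3.000)
cell (1,0): code 0100 → (1.573,1.000)–(2.000,0.843)
cell (1,1): code 1110 → (1.000,1.437)–(1.573,1.000)
cell (1,3): code 1001 → (2.000,3.465)–(1.000,3.010)
cell (2,0): code 0010 → (2.000,0.843)–(2.582,1.000)
cell (2,1): code 0111 → (2.582,1.000)–(3.000,1.231)
cell (2,3): code 1001 → (3.000,3.181)–(2.000,3.465)
cell (3,1): code 0010 → (3.000,1.231)–(3.435,2.000)
cell (3,2): code 0011 → (3.435,2.000)–(3.184,3.000)
cell (3,3): code 0001 → (3.184,3.000)–(3.000,3.181)
total: 12 segments, chained into 1 closed loop(s), length Σ = 8.249468

segments=12 loops=1 length=8.249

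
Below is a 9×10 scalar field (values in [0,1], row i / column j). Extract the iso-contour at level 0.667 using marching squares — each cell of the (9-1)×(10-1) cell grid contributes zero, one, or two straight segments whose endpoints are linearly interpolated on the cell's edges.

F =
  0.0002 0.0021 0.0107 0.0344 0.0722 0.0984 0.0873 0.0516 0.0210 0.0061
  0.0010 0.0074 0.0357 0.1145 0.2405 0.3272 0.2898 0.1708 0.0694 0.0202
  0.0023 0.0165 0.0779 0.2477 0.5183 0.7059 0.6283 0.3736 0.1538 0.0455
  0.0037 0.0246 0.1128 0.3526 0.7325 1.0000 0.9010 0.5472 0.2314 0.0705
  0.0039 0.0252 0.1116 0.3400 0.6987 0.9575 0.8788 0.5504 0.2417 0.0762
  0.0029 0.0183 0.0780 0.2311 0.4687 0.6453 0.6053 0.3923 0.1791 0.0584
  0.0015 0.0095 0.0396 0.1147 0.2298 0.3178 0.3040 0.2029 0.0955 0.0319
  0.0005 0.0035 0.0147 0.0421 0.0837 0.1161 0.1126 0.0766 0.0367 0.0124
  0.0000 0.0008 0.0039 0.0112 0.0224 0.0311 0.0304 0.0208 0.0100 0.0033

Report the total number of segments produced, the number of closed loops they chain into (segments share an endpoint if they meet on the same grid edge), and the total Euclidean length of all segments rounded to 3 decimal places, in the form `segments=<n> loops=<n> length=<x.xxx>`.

segments=12 loops=1 length=9.213

cell (1,4): code 0100 → (1.897,5.000)–(2.000,4.793)
cell (1,5): code 1000 → (2.000,5.501)–(1.897,5.000)
cell (2,3): code 0100 → (2.694,4.000)–(3.000,3.828)
cell (2,4): code 1110 → (2.000,4.793)–(2.694,4.000)
cell (2,5): code 1101 → (2.142,6.000)–(2.000,5.501)
cell (2,6): code 1000 → (3.000,6.661)–(2.142,6.000)
cell (3,3): code 0110 → (3.000,3.828)–(4.000,3.912)
cell (3,6): code 1001 → (4.000,6.645)–(3.000,6.661)
cell (4,3): code 0010 → (4.000,3.912)–(4.138,4.000)
cell (4,4): code 0011 → (4.138,4.000)–(4.930,5.000)
cell (4,5): code 0011 → (4.930,5.000)–(4.774,6.000)
cell (4,6): code 0001 → (4.774,6.000)–(4.000,6.645)
total: 12 segments, chained into 1 closed loop(s), length Σ = 9.213079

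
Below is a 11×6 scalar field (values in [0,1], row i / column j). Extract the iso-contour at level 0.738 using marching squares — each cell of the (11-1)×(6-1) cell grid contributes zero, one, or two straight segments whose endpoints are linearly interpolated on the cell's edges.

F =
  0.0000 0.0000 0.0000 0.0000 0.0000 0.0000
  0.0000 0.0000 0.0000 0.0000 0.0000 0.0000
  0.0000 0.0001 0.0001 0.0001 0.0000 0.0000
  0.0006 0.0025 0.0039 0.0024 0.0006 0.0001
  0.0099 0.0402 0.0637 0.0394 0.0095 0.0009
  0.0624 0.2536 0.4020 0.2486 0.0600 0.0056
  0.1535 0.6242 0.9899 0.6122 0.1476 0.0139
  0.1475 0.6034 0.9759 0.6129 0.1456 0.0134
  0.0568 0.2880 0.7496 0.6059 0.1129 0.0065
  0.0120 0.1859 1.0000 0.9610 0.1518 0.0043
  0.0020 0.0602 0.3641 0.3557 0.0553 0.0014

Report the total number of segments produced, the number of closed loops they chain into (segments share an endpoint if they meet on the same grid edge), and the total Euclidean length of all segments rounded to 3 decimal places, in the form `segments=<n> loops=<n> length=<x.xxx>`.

cell (5,1): code 0100 → (5.572,2.000)–(6.000,1.311)
cell (5,2): code 1000 → (6.000,2.667)–(5.572,2.000)
cell (6,1): code 0110 → (6.000,1.311)–(7.000,1.361)
cell (6,2): code 1001 → (7.000,2.655)–(6.000,2.667)
cell (7,1): code 0110 → (7.000,1.361)–(8.000,1.975)
cell (7,2): code 1001 → (8.000,2.081)–(7.000,2.655)
cell (8,1): code 0110 → (8.000,1.975)–(9.000,1.678)
cell (8,2): code 1101 → (8.372,3.000)–(8.000,2.081)
cell (8,3): code 1000 → (9.000,3.276)–(8.372,3.000)
cell (9,1): code 0010 → (9.000,1.678)–(9.412,2.000)
cell (9,2): code 0011 → (9.412,2.000)–(9.368,3.000)
cell (9,3): code 0001 → (9.368,3.000)–(9.000,3.276)
total: 12 segments, chained into 1 closed loop(s), length Σ = 10.636217

segments=12 loops=1 length=10.636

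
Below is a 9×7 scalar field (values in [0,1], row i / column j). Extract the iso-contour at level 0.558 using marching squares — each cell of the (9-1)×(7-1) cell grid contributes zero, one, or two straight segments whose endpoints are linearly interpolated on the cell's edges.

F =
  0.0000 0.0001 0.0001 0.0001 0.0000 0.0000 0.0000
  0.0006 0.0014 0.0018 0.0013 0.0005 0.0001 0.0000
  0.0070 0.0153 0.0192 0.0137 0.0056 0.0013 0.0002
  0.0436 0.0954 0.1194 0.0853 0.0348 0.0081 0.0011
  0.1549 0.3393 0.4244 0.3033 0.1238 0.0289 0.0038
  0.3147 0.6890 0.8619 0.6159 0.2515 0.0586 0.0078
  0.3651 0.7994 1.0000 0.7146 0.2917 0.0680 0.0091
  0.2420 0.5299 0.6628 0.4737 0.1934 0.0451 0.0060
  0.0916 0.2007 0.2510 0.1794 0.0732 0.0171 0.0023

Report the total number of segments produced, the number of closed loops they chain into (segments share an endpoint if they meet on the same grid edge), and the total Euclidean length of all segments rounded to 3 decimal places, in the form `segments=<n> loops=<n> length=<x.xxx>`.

segments=12 loops=1 length=9.015

cell (4,0): code 0100 → (4.625,1.000)–(5.000,0.650)
cell (4,1): code 1100 → (4.305,2.000)–(4.625,1.000)
cell (4,2): code 1100 → (4.815,3.000)–(4.305,2.000)
cell (4,3): code 1000 → (5.000,3.159)–(4.815,3.000)
cell (5,0): code 0110 → (5.000,0.650)–(6.000,0.444)
cell (5,3): code 1001 → (6.000,3.370)–(5.000,3.159)
cell (6,0): code 0010 → (6.000,0.444)–(6.896,1.000)
cell (6,1): code 0111 → (6.896,1.000)–(7.000,1.211)
cell (6,2): code 1011 → (7.000,2.554)–(6.650,3.000)
cell (6,3): code 0001 → (6.650,3.000)–(6.000,3.370)
cell (7,1): code 0010 → (7.000,1.211)–(7.254,2.000)
cell (7,2): code 0001 → (7.254,2.000)–(7.000,2.554)
total: 12 segments, chained into 1 closed loop(s), length Σ = 9.015249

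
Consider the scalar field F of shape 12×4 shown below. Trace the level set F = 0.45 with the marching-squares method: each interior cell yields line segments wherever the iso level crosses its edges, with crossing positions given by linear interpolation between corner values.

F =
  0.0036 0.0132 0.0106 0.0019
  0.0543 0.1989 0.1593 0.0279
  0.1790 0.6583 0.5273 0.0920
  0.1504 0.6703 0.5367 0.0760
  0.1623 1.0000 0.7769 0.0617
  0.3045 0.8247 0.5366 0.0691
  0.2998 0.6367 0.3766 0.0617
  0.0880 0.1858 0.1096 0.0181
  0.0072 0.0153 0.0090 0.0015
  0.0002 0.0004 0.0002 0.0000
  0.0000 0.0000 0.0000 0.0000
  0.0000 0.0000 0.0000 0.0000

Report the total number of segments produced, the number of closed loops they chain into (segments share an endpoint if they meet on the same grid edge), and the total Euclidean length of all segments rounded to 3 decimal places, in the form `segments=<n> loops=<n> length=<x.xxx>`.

segments=14 loops=1 length=11.678

cell (1,0): code 0100 → (1.547,1.000)–(2.000,0.565)
cell (1,1): code 1100 → (1.790,2.000)–(1.547,1.000)
cell (1,2): code 1000 → (2.000,2.178)–(1.790,2.000)
cell (2,0): code 0110 → (2.000,0.565)–(3.000,0.576)
cell (2,2): code 1001 → (3.000,2.188)–(2.000,2.178)
cell (3,0): code 0110 → (3.000,0.576)–(4.000,0.343)
cell (3,2): code 1001 → (4.000,2.457)–(3.000,2.188)
cell (4,0): code 0110 → (4.000,0.343)–(5.000,0.280)
cell (4,2): code 1001 → (5.000,2.185)–(4.000,2.457)
cell (5,0): code 0110 → (5.000,0.280)–(6.000,0.446)
cell (5,1): code 1011 → (6.000,1.718)–(5.541,2.000)
cell (5,2): code 0001 → (5.541,2.000)–(5.000,2.185)
cell (6,0): code 0010 → (6.000,0.446)–(6.414,1.000)
cell (6,1): code 0001 → (6.414,1.000)–(6.000,1.718)
total: 14 segments, chained into 1 closed loop(s), length Σ = 11.677814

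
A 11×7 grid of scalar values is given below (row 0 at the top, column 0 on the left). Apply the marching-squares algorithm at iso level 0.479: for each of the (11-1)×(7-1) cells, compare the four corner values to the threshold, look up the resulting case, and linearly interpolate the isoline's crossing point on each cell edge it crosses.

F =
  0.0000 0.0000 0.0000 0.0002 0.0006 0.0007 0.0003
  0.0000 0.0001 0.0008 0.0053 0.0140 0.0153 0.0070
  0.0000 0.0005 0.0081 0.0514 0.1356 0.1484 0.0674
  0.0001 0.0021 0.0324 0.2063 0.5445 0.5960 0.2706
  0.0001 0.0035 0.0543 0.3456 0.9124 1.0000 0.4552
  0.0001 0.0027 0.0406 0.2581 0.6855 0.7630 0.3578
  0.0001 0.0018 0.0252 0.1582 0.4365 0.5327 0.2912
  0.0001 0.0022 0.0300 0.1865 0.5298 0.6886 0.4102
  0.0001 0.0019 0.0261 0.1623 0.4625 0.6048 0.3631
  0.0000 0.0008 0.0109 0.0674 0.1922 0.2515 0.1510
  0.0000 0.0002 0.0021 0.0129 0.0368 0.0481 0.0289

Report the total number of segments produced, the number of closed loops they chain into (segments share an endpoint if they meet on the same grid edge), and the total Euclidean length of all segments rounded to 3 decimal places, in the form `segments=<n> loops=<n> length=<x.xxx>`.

cell (2,3): code 0100 → (2.840,4.000)–(3.000,3.806)
cell (2,4): code 1100 → (2.739,5.000)–(2.840,4.000)
cell (2,5): code 1000 → (3.000,5.360)–(2.739,5.000)
cell (3,3): code 0110 → (3.000,3.806)–(4.000,3.235)
cell (3,5): code 1001 → (4.000,5.956)–(3.000,5.360)
cell (4,3): code 0110 → (4.000,3.235)–(5.000,3.517)
cell (4,5): code 1001 → (5.000,5.701)–(4.000,5.956)
cell (5,3): code 0010 → (5.000,3.517)–(5.829,4.000)
cell (5,4): code 0111 → (5.829,4.000)–(6.000,4.442)
cell (5,5): code 1001 → (6.000,5.222)–(5.000,5.701)
cell (6,3): code 0100 → (6.456,4.000)–(7.000,3.852)
cell (6,4): code 1110 → (6.000,4.442)–(6.456,4.000)
cell (6,5): code 1001 → (7.000,5.753)–(6.000,5.222)
cell (7,3): code 0010 → (7.000,3.852)–(7.755,4.000)
cell (7,4): code 0111 → (7.755,4.000)–(8.000,4.116)
cell (7,5): code 1001 → (8.000,5.520)–(7.000,5.753)
cell (8,4): code 0010 → (8.000,4.116)–(8.356,5.000)
cell (8,5): code 0001 → (8.356,5.000)–(8.000,5.520)
total: 18 segments, chained into 1 closed loop(s), length Σ = 14.611541

segments=18 loops=1 length=14.612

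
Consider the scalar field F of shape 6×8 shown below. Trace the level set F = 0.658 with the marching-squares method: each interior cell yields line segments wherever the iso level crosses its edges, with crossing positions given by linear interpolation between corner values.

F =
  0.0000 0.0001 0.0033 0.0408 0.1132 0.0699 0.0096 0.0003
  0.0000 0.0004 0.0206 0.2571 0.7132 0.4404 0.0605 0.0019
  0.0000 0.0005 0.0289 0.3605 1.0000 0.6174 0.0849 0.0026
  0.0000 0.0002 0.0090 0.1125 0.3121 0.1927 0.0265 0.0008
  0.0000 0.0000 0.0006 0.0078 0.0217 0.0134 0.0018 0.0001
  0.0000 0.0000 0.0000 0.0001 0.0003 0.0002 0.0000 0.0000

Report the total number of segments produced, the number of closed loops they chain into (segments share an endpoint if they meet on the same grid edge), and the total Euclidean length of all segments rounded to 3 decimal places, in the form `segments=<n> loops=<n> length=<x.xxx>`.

segments=6 loops=1 length=4.425

cell (0,3): code 0100 → (0.908,4.000)–(1.000,3.879)
cell (0,4): code 1000 → (1.000,4.202)–(0.908,4.000)
cell (1,3): code 0110 → (1.000,3.879)–(2.000,3.465)
cell (1,4): code 1001 → (2.000,4.894)–(1.000,4.202)
cell (2,3): code 0010 → (2.000,3.465)–(2.497,4.000)
cell (2,4): code 0001 → (2.497,4.000)–(2.000,4.894)
total: 6 segments, chained into 1 closed loop(s), length Σ = 4.425376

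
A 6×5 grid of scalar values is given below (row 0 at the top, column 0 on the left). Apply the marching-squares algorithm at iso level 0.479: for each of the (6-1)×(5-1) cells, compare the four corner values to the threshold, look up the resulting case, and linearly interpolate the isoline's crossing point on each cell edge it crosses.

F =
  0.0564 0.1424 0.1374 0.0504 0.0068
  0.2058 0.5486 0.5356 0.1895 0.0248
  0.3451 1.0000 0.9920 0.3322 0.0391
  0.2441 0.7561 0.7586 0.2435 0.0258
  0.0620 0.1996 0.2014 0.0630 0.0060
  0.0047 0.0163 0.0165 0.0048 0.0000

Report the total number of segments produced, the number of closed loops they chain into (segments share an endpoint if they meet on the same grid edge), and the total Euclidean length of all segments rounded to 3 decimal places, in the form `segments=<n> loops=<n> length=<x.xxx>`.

segments=10 loops=1 length=8.352

cell (0,0): code 0100 → (0.829,1.000)–(1.000,0.797)
cell (0,1): code 1100 → (0.858,2.000)–(0.829,1.000)
cell (0,2): code 1000 → (1.000,2.164)–(0.858,2.000)
cell (1,0): code 0110 → (1.000,0.797)–(2.000,0.204)
cell (1,2): code 1001 → (2.000,2.778)–(1.000,2.164)
cell (2,0): code 0110 → (2.000,0.204)–(3.000,0.459)
cell (2,2): code 1001 → (3.000,2.543)–(2.000,2.778)
cell (3,0): code 0010 → (3.000,0.459)–(3.498,1.000)
cell (3,1): code 0011 → (3.498,1.000)–(3.502,2.000)
cell (3,2): code 0001 → (3.502,2.000)–(3.000,2.543)
total: 10 segments, chained into 1 closed loop(s), length Σ = 8.352219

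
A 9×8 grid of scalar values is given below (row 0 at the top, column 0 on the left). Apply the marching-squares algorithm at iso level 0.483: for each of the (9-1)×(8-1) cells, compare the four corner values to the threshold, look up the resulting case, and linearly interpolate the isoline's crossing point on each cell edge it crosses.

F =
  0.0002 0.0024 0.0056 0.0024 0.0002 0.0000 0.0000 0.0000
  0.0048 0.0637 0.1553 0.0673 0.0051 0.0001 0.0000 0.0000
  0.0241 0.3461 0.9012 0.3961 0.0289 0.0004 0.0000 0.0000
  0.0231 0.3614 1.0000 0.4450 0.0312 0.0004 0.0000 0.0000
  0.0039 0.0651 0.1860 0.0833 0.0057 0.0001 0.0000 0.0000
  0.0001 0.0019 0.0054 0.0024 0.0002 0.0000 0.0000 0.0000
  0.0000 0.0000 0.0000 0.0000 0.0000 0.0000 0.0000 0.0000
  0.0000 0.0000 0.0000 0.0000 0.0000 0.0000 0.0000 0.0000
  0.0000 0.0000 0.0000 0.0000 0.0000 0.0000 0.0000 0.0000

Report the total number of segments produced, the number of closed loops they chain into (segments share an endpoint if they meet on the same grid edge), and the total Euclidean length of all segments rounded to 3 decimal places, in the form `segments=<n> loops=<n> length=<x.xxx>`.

cell (1,1): code 0100 → (1.439,2.000)–(2.000,1.247)
cell (1,2): code 1000 → (2.000,2.828)–(1.439,2.000)
cell (2,1): code 0110 → (2.000,1.247)–(3.000,1.190)
cell (2,2): code 1001 → (3.000,2.932)–(2.000,2.828)
cell (3,1): code 0010 → (3.000,1.190)–(3.635,2.000)
cell (3,2): code 0001 → (3.635,2.000)–(3.000,2.932)
total: 6 segments, chained into 1 closed loop(s), length Σ = 6.102406

segments=6 loops=1 length=6.102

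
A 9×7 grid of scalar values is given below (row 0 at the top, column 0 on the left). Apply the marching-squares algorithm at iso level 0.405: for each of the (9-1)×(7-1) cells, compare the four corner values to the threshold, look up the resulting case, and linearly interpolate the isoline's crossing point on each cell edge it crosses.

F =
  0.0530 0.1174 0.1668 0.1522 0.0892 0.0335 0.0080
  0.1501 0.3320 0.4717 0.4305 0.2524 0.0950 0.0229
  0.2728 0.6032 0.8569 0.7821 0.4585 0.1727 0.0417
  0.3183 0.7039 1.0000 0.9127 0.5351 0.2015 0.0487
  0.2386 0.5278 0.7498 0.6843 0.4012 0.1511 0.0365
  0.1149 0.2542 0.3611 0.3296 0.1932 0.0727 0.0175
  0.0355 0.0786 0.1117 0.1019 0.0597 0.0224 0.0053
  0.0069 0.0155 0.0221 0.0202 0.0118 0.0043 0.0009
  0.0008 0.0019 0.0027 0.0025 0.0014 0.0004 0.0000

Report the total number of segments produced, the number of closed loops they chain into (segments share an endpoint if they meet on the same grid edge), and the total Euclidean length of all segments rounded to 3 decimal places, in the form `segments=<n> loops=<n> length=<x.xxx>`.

cell (0,1): code 0100 → (0.781,2.000)–(1.000,1.523)
cell (0,2): code 1100 → (0.908,3.000)–(0.781,2.000)
cell (0,3): code 1000 → (1.000,3.143)–(0.908,3.000)
cell (1,0): code 0100 → (1.269,1.000)–(2.000,0.400)
cell (1,1): code 1110 → (1.000,1.523)–(1.269,1.000)
cell (1,3): code 1101 → (1.740,4.000)–(1.000,3.143)
cell (1,4): code 1000 → (2.000,4.187)–(1.740,4.000)
cell (2,0): code 0110 → (2.000,0.400)–(3.000,0.225)
cell (2,4): code 1001 → (3.000,4.390)–(2.000,4.187)
cell (3,0): code 0110 → (3.000,0.225)–(4.000,0.575)
cell (3,3): code 1011 → (4.000,3.987)–(3.972,4.000)
cell (3,4): code 0001 → (3.972,4.000)–(3.000,4.390)
cell (4,0): code 0010 → (4.000,0.575)–(4.449,1.000)
cell (4,1): code 0011 → (4.449,1.000)–(4.887,2.000)
cell (4,2): code 0011 → (4.887,2.000)–(4.787,3.000)
cell (4,3): code 0001 → (4.787,3.000)–(4.000,3.987)
total: 16 segments, chained into 1 closed loop(s), length Σ = 12.839494

segments=16 loops=1 length=12.839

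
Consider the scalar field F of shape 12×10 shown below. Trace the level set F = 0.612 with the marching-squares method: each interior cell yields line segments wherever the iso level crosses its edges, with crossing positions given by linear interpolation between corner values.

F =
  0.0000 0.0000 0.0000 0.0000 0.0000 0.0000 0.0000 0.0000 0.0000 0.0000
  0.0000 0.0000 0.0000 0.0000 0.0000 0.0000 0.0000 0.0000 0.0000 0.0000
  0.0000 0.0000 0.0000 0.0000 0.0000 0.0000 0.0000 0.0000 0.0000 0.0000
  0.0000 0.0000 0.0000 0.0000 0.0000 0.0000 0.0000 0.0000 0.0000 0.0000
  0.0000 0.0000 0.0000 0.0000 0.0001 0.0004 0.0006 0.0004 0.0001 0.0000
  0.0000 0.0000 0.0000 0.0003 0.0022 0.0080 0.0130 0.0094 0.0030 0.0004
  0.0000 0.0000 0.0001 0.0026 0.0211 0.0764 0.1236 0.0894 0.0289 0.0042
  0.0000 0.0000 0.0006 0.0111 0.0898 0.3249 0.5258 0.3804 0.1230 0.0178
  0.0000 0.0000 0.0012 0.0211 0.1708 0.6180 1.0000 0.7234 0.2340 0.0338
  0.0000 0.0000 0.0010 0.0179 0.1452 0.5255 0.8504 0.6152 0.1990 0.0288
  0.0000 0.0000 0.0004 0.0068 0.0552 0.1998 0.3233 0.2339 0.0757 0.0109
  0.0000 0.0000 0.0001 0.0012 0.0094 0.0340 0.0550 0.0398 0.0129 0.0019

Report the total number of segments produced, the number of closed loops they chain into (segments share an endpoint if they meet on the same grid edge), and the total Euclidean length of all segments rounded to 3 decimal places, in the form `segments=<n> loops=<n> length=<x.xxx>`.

cell (7,4): code 0100 → (7.980,5.000)–(8.000,4.987)
cell (7,5): code 1100 → (7.182,6.000)–(7.980,5.000)
cell (7,6): code 1100 → (7.675,7.000)–(7.182,6.000)
cell (7,7): code 1000 → (8.000,7.228)–(7.675,7.000)
cell (8,4): code 0010 → (8.000,4.987)–(8.065,5.000)
cell (8,5): code 0111 → (8.065,5.000)–(9.000,5.266)
cell (8,7): code 1001 → (9.000,7.008)–(8.000,7.228)
cell (9,5): code 0010 → (9.000,5.266)–(9.452,6.000)
cell (9,6): code 0011 → (9.452,6.000)–(9.008,7.000)
cell (9,7): code 0001 → (9.008,7.000)–(9.000,7.008)
total: 10 segments, chained into 1 closed loop(s), length Σ = 6.845286

segments=10 loops=1 length=6.845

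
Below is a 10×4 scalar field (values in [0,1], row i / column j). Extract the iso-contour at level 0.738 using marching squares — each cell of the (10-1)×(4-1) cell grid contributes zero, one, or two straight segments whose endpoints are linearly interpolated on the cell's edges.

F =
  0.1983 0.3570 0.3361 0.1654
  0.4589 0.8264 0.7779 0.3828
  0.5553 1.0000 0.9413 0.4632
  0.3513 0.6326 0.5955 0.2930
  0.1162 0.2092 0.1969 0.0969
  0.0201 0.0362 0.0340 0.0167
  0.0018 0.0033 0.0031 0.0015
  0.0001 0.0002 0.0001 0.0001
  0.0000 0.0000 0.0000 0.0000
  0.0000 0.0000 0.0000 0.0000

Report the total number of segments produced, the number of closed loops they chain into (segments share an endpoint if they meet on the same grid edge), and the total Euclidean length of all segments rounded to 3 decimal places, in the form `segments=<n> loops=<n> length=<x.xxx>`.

segments=8 loops=1 length=6.214

cell (0,0): code 0100 → (0.812,1.000)–(1.000,0.759)
cell (0,1): code 1100 → (0.910,2.000)–(0.812,1.000)
cell (0,2): code 1000 → (1.000,2.101)–(0.910,2.000)
cell (1,0): code 0110 → (1.000,0.759)–(2.000,0.411)
cell (1,2): code 1001 → (2.000,2.425)–(1.000,2.101)
cell (2,0): code 0010 → (2.000,0.411)–(2.713,1.000)
cell (2,1): code 0011 → (2.713,1.000)–(2.588,2.000)
cell (2,2): code 0001 → (2.588,2.000)–(2.000,2.425)
total: 8 segments, chained into 1 closed loop(s), length Σ = 6.214439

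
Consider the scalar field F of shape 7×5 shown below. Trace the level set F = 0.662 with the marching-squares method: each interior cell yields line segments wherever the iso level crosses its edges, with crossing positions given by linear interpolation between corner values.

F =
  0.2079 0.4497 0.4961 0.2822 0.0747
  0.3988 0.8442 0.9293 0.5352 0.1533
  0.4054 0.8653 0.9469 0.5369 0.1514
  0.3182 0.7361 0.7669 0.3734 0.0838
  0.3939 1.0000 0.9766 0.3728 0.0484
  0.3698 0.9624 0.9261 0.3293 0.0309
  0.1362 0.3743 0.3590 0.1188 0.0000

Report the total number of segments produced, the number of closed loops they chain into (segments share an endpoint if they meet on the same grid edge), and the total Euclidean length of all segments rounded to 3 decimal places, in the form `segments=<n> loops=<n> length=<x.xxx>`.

cell (0,0): code 0100 → (0.538,1.000)–(1.000,0.591)
cell (0,1): code 1100 → (0.383,2.000)–(0.538,1.000)
cell (0,2): code 1000 → (1.000,2.678)–(0.383,2.000)
cell (1,0): code 0110 → (1.000,0.591)–(2.000,0.558)
cell (1,2): code 1001 → (2.000,2.695)–(1.000,2.678)
cell (2,0): code 0110 → (2.000,0.558)–(3.000,0.823)
cell (2,2): code 1001 → (3.000,2.267)–(2.000,2.695)
cell (3,0): code 0110 → (3.000,0.823)–(4.000,0.442)
cell (3,2): code 1001 → (4.000,2.521)–(3.000,2.267)
cell (4,0): code 0110 → (4.000,0.442)–(5.000,0.493)
cell (4,2): code 1001 → (5.000,2.443)–(4.000,2.521)
cell (5,0): code 0010 → (5.000,0.493)–(5.511,1.000)
cell (5,1): code 0011 → (5.511,1.000)–(5.466,2.000)
cell (5,2): code 0001 → (5.466,2.000)–(5.000,2.443)
total: 14 segments, chained into 1 closed loop(s), length Σ = 13.138054

segments=14 loops=1 length=13.138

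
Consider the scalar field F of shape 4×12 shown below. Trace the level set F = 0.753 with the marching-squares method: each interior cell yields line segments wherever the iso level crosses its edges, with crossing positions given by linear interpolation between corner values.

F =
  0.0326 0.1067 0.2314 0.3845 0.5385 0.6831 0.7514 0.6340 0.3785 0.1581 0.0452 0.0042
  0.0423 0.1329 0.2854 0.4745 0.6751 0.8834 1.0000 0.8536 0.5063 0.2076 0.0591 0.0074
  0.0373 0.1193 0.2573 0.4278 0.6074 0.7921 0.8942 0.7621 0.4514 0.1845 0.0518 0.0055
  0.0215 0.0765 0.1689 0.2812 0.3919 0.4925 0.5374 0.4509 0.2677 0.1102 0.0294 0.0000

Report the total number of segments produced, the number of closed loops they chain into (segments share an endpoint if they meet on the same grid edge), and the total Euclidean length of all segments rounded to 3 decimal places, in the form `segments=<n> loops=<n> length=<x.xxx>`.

cell (0,4): code 0100 → (0.349,5.000)–(1.000,4.374)
cell (0,5): code 1100 → (0.006,6.000)–(0.349,5.000)
cell (0,6): code 1100 → (0.542,7.000)–(0.006,6.000)
cell (0,7): code 1000 → (1.000,7.290)–(0.542,7.000)
cell (1,4): code 0110 → (1.000,4.374)–(2.000,4.788)
cell (1,7): code 1001 → (2.000,7.029)–(1.000,7.290)
cell (2,4): code 0010 → (2.000,4.788)–(2.131,5.000)
cell (2,5): code 0011 → (2.131,5.000)–(2.396,6.000)
cell (2,6): code 0011 → (2.396,6.000)–(2.029,7.000)
cell (2,7): code 0001 → (2.029,7.000)–(2.000,7.029)
total: 10 segments, chained into 1 closed loop(s), length Σ = 8.142031

segments=10 loops=1 length=8.142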